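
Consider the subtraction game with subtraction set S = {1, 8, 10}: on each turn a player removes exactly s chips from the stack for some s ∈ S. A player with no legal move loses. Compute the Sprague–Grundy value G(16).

1

n :  0  1  2  3  4  5  6  7  8  9 10 11 12 13 14 15 16
G :  0  1  0  1  0  1  0  1  2  0  1  0  1  0  1  0  1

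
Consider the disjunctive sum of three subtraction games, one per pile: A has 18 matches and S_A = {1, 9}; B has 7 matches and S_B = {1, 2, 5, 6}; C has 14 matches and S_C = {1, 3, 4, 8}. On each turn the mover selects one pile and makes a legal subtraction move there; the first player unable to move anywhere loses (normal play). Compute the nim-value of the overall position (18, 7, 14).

Pile A, S = {1, 9}:
n :  0  1  2  3  4  5  6  7  8  9 10 11 12 13 14 15 16 17 18
G :  0  1  0  1  0  1  0  1  0  1  0  1  0  1  0  1  0  1  0
G_A(18) = 0.
Pile B, S = {1, 2, 5, 6}:
G(0) = 0
G(1) = mex{0} = 1
G(2) = mex{1,0} = 2
G(3) = mex{2,1} = 0
G(4) = mex{0,2} = 1
G(5) = mex{1,0,0} = 2
G(6) = mex{2,1,1,0} = 3
G(7) = mex{3,2,2,1} = 0
G_B(7) = 0.
Pile C, S = {1, 3, 4, 8}:
n :  0  1  2  3  4  5  6  7  8  9 10 11 12 13 14
G :  0  1  0  1  2  3  2  0  1  0  1  2  3  2  0
G_C(14) = 0.
Combined Grundy value = 0 ⊕ 0 ⊕ 0 = 0.

0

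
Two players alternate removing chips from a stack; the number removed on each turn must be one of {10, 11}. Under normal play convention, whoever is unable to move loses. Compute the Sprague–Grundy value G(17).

n :  0  1  2  3  4  5  6  7  8  9 10 11 12 13 14 15 16 17
G :  0  0  0  0  0  0  0  0  0  0  1  1  1  1  1  1  1  1

1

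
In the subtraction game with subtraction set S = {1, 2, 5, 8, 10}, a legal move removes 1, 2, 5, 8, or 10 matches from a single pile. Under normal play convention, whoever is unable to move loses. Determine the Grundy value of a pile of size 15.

n :  0  1  2  3  4  5  6  7  8  9 10 11 12 13 14 15
G :  0  1  2  0  1  2  0  1  2  0  1  2  0  1  2  0

0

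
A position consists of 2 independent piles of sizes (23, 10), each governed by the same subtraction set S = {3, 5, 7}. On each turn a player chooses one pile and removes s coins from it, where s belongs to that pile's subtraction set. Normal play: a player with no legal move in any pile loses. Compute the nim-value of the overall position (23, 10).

All piles use S = {3, 5, 7}:
G(0) = 0
G(1) = mex{} = 0
G(2) = mex{} = 0
G(3) = mex{0} = 1
G(4) = mex{0} = 1
G(5) = mex{0,0} = 1
G(6) = mex{1,0} = 2
G(7) = mex{1,0,0} = 2
G(8) = mex{1,1,0} = 2
G(9) = mex{2,1,0} = 3
G(10) = mex{2,1,1} = 0
G(11) = mex{2,2,1} = 0
G(12) = mex{3,2,1} = 0
G(13) = mex{0,2,2} = 1
G(14) = mex{0,3,2} = 1
G(15) = mex{0,0,2} = 1
G(16) = mex{1,0,3} = 2
G(17) = mex{1,0,0} = 2
G(18) = mex{1,1,0} = 2
G(19) = mex{2,1,0} = 3
G(20) = mex{2,1,1} = 0
G(21) = mex{2,2,1} = 0
G(22) = mex{3,2,1} = 0
G(23) = mex{0,2,2} = 1
Pile A: G(23) = 1.
Pile B: G(10) = 0.
Combined Grundy value = 1 ⊕ 0 = 1.

1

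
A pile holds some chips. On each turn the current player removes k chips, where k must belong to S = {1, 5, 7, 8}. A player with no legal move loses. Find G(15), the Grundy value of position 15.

G(0) = 0
G(1) = mex{0} = 1
G(2) = mex{1} = 0
G(3) = mex{0} = 1
G(4) = mex{1} = 0
G(5) = mex{0,0} = 1
G(6) = mex{1,1} = 0
G(7) = mex{0,0,0} = 1
G(8) = mex{1,1,1,0} = 2
G(9) = mex{2,0,0,1} = 3
G(10) = mex{3,1,1,0} = 2
G(11) = mex{2,0,0,1} = 3
G(12) = mex{3,1,1,0} = 2
G(13) = mex{2,2,0,1} = 3
G(14) = mex{3,3,1,0} = 2
G(15) = mex{2,2,2,1} = 0

0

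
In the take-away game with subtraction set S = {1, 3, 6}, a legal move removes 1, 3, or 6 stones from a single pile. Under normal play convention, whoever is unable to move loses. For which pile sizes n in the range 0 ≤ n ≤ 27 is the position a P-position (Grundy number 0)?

G(0) = 0
G(1) = mex{0} = 1
G(2) = mex{1} = 0
G(3) = mex{0,0} = 1
G(4) = mex{1,1} = 0
G(5) = mex{0,0} = 1
G(6) = mex{1,1,0} = 2
G(7) = mex{2,0,1} = 3
G(8) = mex{3,1,0} = 2
G(9) = mex{2,2,1} = 0
G(10) = mex{0,3,0} = 1
G(11) = mex{1,2,1} = 0
G(12) = mex{0,0,2} = 1
G(13) = mex{1,1,3} = 0
G(14) = mex{0,0,2} = 1
G(15) = mex{1,1,0} = 2
G(16) = mex{2,0,1} = 3
G(17) = mex{3,1,0} = 2
G(18) = mex{2,2,1} = 0
G(19) = mex{0,3,0} = 1
G(20) = mex{1,2,1} = 0
G(21) = mex{0,0,2} = 1
G(22) = mex{1,1,3} = 0
G(23) = mex{0,0,2} = 1
G(24) = mex{1,1,0} = 2
G(25) = mex{2,0,1} = 3
G(26) = mex{3,1,0} = 2
G(27) = mex{2,2,1} = 0
P-positions are exactly the n with G(n) = 0.

0, 2, 4, 9, 11, 13, 18, 20, 22, 27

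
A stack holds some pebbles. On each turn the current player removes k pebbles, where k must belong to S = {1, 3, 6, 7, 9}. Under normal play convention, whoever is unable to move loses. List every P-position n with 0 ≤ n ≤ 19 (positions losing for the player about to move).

G(0) = 0
G(1) = mex{0} = 1
G(2) = mex{1} = 0
G(3) = mex{0,0} = 1
G(4) = mex{1,1} = 0
G(5) = mex{0,0} = 1
G(6) = mex{1,1,0} = 2
G(7) = mex{2,0,1,0} = 3
G(8) = mex{3,1,0,1} = 2
G(9) = mex{2,2,1,0,0} = 3
G(10) = mex{3,3,0,1,1} = 2
G(11) = mex{2,2,1,0,0} = 3
G(12) = mex{3,3,2,1,1} = 0
G(13) = mex{0,2,3,2,0} = 1
G(14) = mex{1,3,2,3,1} = 0
G(15) = mex{0,0,3,2,2} = 1
G(16) = mex{1,1,2,3,3} = 0
G(17) = mex{0,0,3,2,2} = 1
G(18) = mex{1,1,0,3,3} = 2
G(19) = mex{2,0,1,0,2} = 3
P-positions are exactly the n with G(n) = 0.

0, 2, 4, 12, 14, 16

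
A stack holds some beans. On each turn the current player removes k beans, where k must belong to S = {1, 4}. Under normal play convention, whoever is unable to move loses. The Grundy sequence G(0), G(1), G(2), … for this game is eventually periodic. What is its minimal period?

5

G(0) = 0
G(1) = mex{0} = 1
G(2) = mex{1} = 0
G(3) = mex{0} = 1
G(4) = mex{1,0} = 2
G(5) = mex{2,1} = 0
G(6) = mex{0,0} = 1
G(7) = mex{1,1} = 0
G(8) = mex{0,2} = 1
G(9) = mex{1,0} = 2
G(10) = mex{2,1} = 0
G(11) = mex{0,0} = 1
G(12) = mex{1,1} = 0
G(13) = mex{0,2} = 1
G(14) = mex{1,0} = 2
G(n+5) = G(n) holds for n = 0,…,3 (a full window of length max(S) = 4), so the sequence is purely periodic with period 5.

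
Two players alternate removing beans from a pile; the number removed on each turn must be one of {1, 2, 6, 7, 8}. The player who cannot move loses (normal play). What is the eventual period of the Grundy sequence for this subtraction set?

12

n :  0  1  2  3  4  5  6  7  8  9 10 11 12 13 14 15 16 17 18 19 20 21 22 23 24 25
G :  0  1  2  0  1  2  3  4  5  3  4  5  0  1  2  0  1  2  3  4  5  3  4  5  0  1
G(n+12) = G(n) holds for n = 0,…,7 (a full window of length max(S) = 8), so the sequence is purely periodic with period 12.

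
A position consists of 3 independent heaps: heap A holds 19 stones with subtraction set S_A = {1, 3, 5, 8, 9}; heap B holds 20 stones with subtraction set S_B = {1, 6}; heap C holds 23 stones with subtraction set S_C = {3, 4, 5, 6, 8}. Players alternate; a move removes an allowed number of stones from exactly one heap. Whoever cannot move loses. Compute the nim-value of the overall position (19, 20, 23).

3

Heap A, S = {1, 3, 5, 8, 9}:
n :  0  1  2  3  4  5  6  7  8  9 10 11 12 13 14 15 16 17 18 19
G :  0  1  0  1  0  1  0  1  2  3  2  3  2  3  2  3  0  1  0  1
G_A(19) = 1.
Heap B, S = {1, 6}:
G(0) = 0
G(1) = mex{0} = 1
G(2) = mex{1} = 0
G(3) = mex{0} = 1
G(4) = mex{1} = 0
G(5) = mex{0} = 1
G(6) = mex{1,0} = 2
G(7) = mex{2,1} = 0
G(8) = mex{0,0} = 1
G(9) = mex{1,1} = 0
G(10) = mex{0,0} = 1
G(11) = mex{1,1} = 0
G(12) = mex{0,2} = 1
G(13) = mex{1,0} = 2
G(14) = mex{2,1} = 0
G(15) = mex{0,0} = 1
G(16) = mex{1,1} = 0
G(17) = mex{0,0} = 1
G(18) = mex{1,1} = 0
G(19) = mex{0,2} = 1
G(20) = mex{1,0} = 2
G_B(20) = 2.
Heap C, S = {3, 4, 5, 6, 8}:
n :  0  1  2  3  4  5  6  7  8  9 10 11 12 13 14 15 16 17 18 19 20 21 22 23
G :  0  0  0  1  1  1  2  2  2  3  3  0  0  0  1  1  1  2  2  2  3  3  0  0
G_C(23) = 0.
Combined Grundy value = 1 ⊕ 2 ⊕ 0 = 3.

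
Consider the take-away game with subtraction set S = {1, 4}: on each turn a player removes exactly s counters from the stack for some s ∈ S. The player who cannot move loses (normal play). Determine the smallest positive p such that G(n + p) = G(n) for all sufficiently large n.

n :  0  1  2  3  4  5  6  7  8  9 10 11 12 13 14
G :  0  1  0  1  2  0  1  0  1  2  0  1  0  1  2
G(n+5) = G(n) holds for n = 0,…,3 (a full window of length max(S) = 4), so the sequence is purely periodic with period 5.

5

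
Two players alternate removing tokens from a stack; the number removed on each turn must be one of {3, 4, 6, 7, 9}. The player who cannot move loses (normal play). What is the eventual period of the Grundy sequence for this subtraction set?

n :  0  1  2  3  4  5  6  7  8  9 10 11 12 13 14 15 16 17 18 19 20 21 22 23 24 25
G :  0  0  0  1  1  1  2  2  2  3  3  3  0  0  0  1  1  1  2  2  2  3  3  3  0  0
G(n+12) = G(n) holds for n = 0,…,8 (a full window of length max(S) = 9), so the sequence is purely periodic with period 12.

12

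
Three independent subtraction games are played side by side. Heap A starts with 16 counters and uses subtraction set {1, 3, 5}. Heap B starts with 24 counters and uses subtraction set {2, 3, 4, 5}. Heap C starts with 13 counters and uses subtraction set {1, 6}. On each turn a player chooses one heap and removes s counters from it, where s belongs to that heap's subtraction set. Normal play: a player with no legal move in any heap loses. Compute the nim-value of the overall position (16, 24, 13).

3

Heap A, S = {1, 3, 5}:
G(0) = 0
G(1) = mex{0} = 1
G(2) = mex{1} = 0
G(3) = mex{0,0} = 1
G(4) = mex{1,1} = 0
G(5) = mex{0,0,0} = 1
G(6) = mex{1,1,1} = 0
G(7) = mex{0,0,0} = 1
G(8) = mex{1,1,1} = 0
G(9) = mex{0,0,0} = 1
G(10) = mex{1,1,1} = 0
G(11) = mex{0,0,0} = 1
G(12) = mex{1,1,1} = 0
G(13) = mex{0,0,0} = 1
G(14) = mex{1,1,1} = 0
G(15) = mex{0,0,0} = 1
G(16) = mex{1,1,1} = 0
G_A(16) = 0.
Heap B, S = {2, 3, 4, 5}:
G(0) = 0
G(1) = mex{} = 0
G(2) = mex{0} = 1
G(3) = mex{0,0} = 1
G(4) = mex{1,0,0} = 2
G(5) = mex{1,1,0,0} = 2
G(6) = mex{2,1,1,0} = 3
G(7) = mex{2,2,1,1} = 0
G(8) = mex{3,2,2,1} = 0
G(9) = mex{0,3,2,2} = 1
G(10) = mex{0,0,3,2} = 1
G(11) = mex{1,0,0,3} = 2
G(12) = mex{1,1,0,0} = 2
G(13) = mex{2,1,1,0} = 3
G(14) = mex{2,2,1,1} = 0
G(15) = mex{3,2,2,1} = 0
G(16) = mex{0,3,2,2} = 1
G(17) = mex{0,0,3,2} = 1
G(18) = mex{1,0,0,3} = 2
G(19) = mex{1,1,0,0} = 2
G(20) = mex{2,1,1,0} = 3
G(21) = mex{2,2,1,1} = 0
G(22) = mex{3,2,2,1} = 0
G(23) = mex{0,3,2,2} = 1
G(24) = mex{0,0,3,2} = 1
G_B(24) = 1.
Heap C, S = {1, 6}:
G(0) = 0
G(1) = mex{0} = 1
G(2) = mex{1} = 0
G(3) = mex{0} = 1
G(4) = mex{1} = 0
G(5) = mex{0} = 1
G(6) = mex{1,0} = 2
G(7) = mex{2,1} = 0
G(8) = mex{0,0} = 1
G(9) = mex{1,1} = 0
G(10) = mex{0,0} = 1
G(11) = mex{1,1} = 0
G(12) = mex{0,2} = 1
G(13) = mex{1,0} = 2
G_C(13) = 2.
Combined Grundy value = 0 ⊕ 1 ⊕ 2 = 3.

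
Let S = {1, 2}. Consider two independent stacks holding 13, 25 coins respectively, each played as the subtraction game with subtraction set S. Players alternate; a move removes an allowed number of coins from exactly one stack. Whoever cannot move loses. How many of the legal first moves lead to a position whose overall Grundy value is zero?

All stacks use S = {1, 2}:
G(0) = 0
G(1) = mex{0} = 1
G(2) = mex{1,0} = 2
G(3) = mex{2,1} = 0
G(4) = mex{0,2} = 1
G(5) = mex{1,0} = 2
G(6) = mex{2,1} = 0
G(7) = mex{0,2} = 1
G(8) = mex{1,0} = 2
G(9) = mex{2,1} = 0
G(10) = mex{0,2} = 1
G(11) = mex{1,0} = 2
G(12) = mex{2,1} = 0
G(13) = mex{0,2} = 1
G(14) = mex{1,0} = 2
G(15) = mex{2,1} = 0
G(16) = mex{0,2} = 1
G(17) = mex{1,0} = 2
G(18) = mex{2,1} = 0
G(19) = mex{0,2} = 1
G(20) = mex{1,0} = 2
G(21) = mex{2,1} = 0
G(22) = mex{0,2} = 1
G(23) = mex{1,0} = 2
G(24) = mex{2,1} = 0
G(25) = mex{0,2} = 1
Stack A: G(13) = 1.
Stack B: G(25) = 1.
Combined Grundy value = 1 ⊕ 1 = 0.
A winning move leaves total XOR = 0, i.e. changes one component's Grundy value g to g ⊕ X where X is the current total.
Stack A: target g' = 1⊕0 = 1, but every legal move changes the Grundy value (mex property), so 0 moves.
Stack B: target g' = 1⊕0 = 1, but every legal move changes the Grundy value (mex property), so 0 moves.

0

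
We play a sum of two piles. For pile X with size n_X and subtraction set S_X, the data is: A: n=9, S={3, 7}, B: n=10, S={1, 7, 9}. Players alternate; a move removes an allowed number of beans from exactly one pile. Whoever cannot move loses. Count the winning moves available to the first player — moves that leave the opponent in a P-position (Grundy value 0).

5

Pile A, S = {3, 7}:
n : 0 1 2 3 4 5 6 7 8 9
G : 0 0 0 1 1 1 0 2 2 1
G_A(9) = 1.
Pile B, S = {1, 7, 9}:
G(0) = 0
G(1) = mex{0} = 1
G(2) = mex{1} = 0
G(3) = mex{0} = 1
G(4) = mex{1} = 0
G(5) = mex{0} = 1
G(6) = mex{1} = 0
G(7) = mex{0,0} = 1
G(8) = mex{1,1} = 0
G(9) = mex{0,0,0} = 1
G(10) = mex{1,1,1} = 0
G_B(10) = 0.
Combined Grundy value = 1 ⊕ 0 = 1.
A winning move leaves total XOR = 0, i.e. changes one component's Grundy value g to g ⊕ X where X is the current total.
Pile A: need g' = 1⊕1 = 0. Options: 9−3→G=0, 9−7→G=0. Hits: 2.
Pile B: need g' = 0⊕1 = 1. Options: 10−1→G=1, 10−7→G=1, 10−9→G=1. Hits: 3.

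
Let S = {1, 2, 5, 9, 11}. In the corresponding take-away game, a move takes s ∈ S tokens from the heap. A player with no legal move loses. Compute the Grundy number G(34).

1

G(0) = 0
G(1) = mex{0} = 1
G(2) = mex{1,0} = 2
G(3) = mex{2,1} = 0
G(4) = mex{0,2} = 1
G(5) = mex{1,0,0} = 2
G(6) = mex{2,1,1} = 0
G(7) = mex{0,2,2} = 1
G(8) = mex{1,0,0} = 2
G(9) = mex{2,1,1,0} = 3
G(10) = mex{3,2,2,1} = 0
G(11) = mex{0,3,0,2,0} = 1
G(12) = mex{1,0,1,0,1} = 2
G(13) = mex{2,1,2,1,2} = 0
G(14) = mex{0,2,3,2,0} = 1
G(15) = mex{1,0,0,0,1} = 2
G(16) = mex{2,1,1,1,2} = 0
G(17) = mex{0,2,2,2,0} = 1
G(18) = mex{1,0,0,3,1} = 2
G(19) = mex{2,1,1,0,2} = 3
G(20) = mex{3,2,2,1,3} = 0
G(21) = mex{0,3,0,2,0} = 1
G(22) = mex{1,0,1,0,1} = 2
G(23) = mex{2,1,2,1,2} = 0
G(24) = mex{0,2,3,2,0} = 1
G(25) = mex{1,0,0,0,1} = 2
G(26) = mex{2,1,1,1,2} = 0
G(27) = mex{0,2,2,2,0} = 1
G(28) = mex{1,0,0,3,1} = 2
G(29) = mex{2,1,1,0,2} = 3
G(30) = mex{3,2,2,1,3} = 0
G(31) = mex{0,3,0,2,0} = 1
G(32) = mex{1,0,1,0,1} = 2
G(33) = mex{2,1,2,1,2} = 0
G(34) = mex{0,2,3,2,0} = 1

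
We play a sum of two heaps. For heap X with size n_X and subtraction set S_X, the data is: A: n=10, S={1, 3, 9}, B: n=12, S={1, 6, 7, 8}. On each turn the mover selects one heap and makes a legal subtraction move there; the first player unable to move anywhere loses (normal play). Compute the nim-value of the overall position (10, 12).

Heap A, S = {1, 3, 9}:
G(0) = 0
G(1) = mex{0} = 1
G(2) = mex{1} = 0
G(3) = mex{0,0} = 1
G(4) = mex{1,1} = 0
G(5) = mex{0,0} = 1
G(6) = mex{1,1} = 0
G(7) = mex{0,0} = 1
G(8) = mex{1,1} = 0
G(9) = mex{0,0,0} = 1
G(10) = mex{1,1,1} = 0
G_A(10) = 0.
Heap B, S = {1, 6, 7, 8}:
n :  0  1  2  3  4  5  6  7  8  9 10 11 12
G :  0  1  0  1  0  1  2  3  2  3  2  3  4
G_B(12) = 4.
Combined Grundy value = 0 ⊕ 4 = 4.

4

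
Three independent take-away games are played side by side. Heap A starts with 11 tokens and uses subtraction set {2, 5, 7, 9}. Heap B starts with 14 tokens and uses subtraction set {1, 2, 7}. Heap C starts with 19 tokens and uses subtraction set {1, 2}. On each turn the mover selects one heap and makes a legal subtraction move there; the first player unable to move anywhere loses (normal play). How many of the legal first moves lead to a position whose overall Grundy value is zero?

Heap A, S = {2, 5, 7, 9}:
G(0) = 0
G(1) = mex{} = 0
G(2) = mex{0} = 1
G(3) = mex{0} = 1
G(4) = mex{1} = 0
G(5) = mex{1,0} = 2
G(6) = mex{0,0} = 1
G(7) = mex{2,1,0} = 3
G(8) = mex{1,1,0} = 2
G(9) = mex{3,0,1,0} = 2
G(10) = mex{2,2,1,0} = 3
G(11) = mex{2,1,0,1} = 3
G_A(11) = 3.
Heap B, S = {1, 2, 7}:
G(0) = 0
G(1) = mex{0} = 1
G(2) = mex{1,0} = 2
G(3) = mex{2,1} = 0
G(4) = mex{0,2} = 1
G(5) = mex{1,0} = 2
G(6) = mex{2,1} = 0
G(7) = mex{0,2,0} = 1
G(8) = mex{1,0,1} = 2
G(9) = mex{2,1,2} = 0
G(10) = mex{0,2,0} = 1
G(11) = mex{1,0,1} = 2
G(12) = mex{2,1,2} = 0
G(13) = mex{0,2,0} = 1
G(14) = mex{1,0,1} = 2
G_B(14) = 2.
Heap C, S = {1, 2}:
G(0) = 0
G(1) = mex{0} = 1
G(2) = mex{1,0} = 2
G(3) = mex{2,1} = 0
G(4) = mex{0,2} = 1
G(5) = mex{1,0} = 2
G(6) = mex{2,1} = 0
G(7) = mex{0,2} = 1
G(8) = mex{1,0} = 2
G(9) = mex{2,1} = 0
G(10) = mex{0,2} = 1
G(11) = mex{1,0} = 2
G(12) = mex{2,1} = 0
G(13) = mex{0,2} = 1
G(14) = mex{1,0} = 2
G(15) = mex{2,1} = 0
G(16) = mex{0,2} = 1
G(17) = mex{1,0} = 2
G(18) = mex{2,1} = 0
G(19) = mex{0,2} = 1
G_C(19) = 1.
Combined Grundy value = 3 ⊕ 2 ⊕ 1 = 0.
A winning move leaves total XOR = 0, i.e. changes one component's Grundy value g to g ⊕ X where X is the current total.
Heap A: target g' = 3⊕0 = 3, but every legal move changes the Grundy value (mex property), so 0 moves.
Heap B: target g' = 2⊕0 = 2, but every legal move changes the Grundy value (mex property), so 0 moves.
Heap C: target g' = 1⊕0 = 1, but every legal move changes the Grundy value (mex property), so 0 moves.

0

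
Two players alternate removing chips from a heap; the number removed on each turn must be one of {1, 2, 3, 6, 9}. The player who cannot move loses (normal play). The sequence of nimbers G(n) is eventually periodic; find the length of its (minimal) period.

n :  0  1  2  3  4  5  6  7  8  9 10 11 12 13 14
G :  0  1  2  3  0  1  2  3  0  1  2  3  0  1  2
G(n+4) = G(n) holds for n = 0,…,8 (a full window of length max(S) = 9), so the sequence is purely periodic with period 4.

4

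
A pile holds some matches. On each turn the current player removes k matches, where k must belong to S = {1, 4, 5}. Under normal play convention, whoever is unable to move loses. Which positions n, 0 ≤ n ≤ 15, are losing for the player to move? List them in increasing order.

0, 2, 8, 10

n :  0  1  2  3  4  5  6  7  8  9 10 11 12 13 14 15
G :  0  1  0  1  2  3  2  3  0  1  0  1  2  3  2  3
P-positions are exactly the n with G(n) = 0.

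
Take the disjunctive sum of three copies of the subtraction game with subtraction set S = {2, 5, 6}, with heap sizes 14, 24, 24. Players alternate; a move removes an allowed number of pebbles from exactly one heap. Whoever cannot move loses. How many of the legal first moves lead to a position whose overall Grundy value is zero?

All heaps use S = {2, 5, 6}:
n :  0  1  2  3  4  5  6  7  8  9 10 11 12 13 14 15 16 17 18 19 20 21 22 23 24
G :  0  0  1  1  0  2  1  3  0  2  1  0  0  1  1  0  2  1  3  0  2  1  0  0  1
Heap A: G(14) = 1.
Heap B: G(24) = 1.
Heap C: G(24) = 1.
Combined Grundy value = 1 ⊕ 1 ⊕ 1 = 1.
A winning move leaves total XOR = 0, i.e. changes one component's Grundy value g to g ⊕ X where X is the current total.
Heap A: need g' = 1⊕1 = 0. Options: 14−2→G=0, 14−5→G=2, 14−6→G=0. Hits: 2.
Heap B: need g' = 1⊕1 = 0. Options: 24−2→G=0, 24−5→G=0, 24−6→G=3. Hits: 2.
Heap C: need g' = 1⊕1 = 0. Options: 24−2→G=0, 24−5→G=0, 24−6→G=3. Hits: 2.

6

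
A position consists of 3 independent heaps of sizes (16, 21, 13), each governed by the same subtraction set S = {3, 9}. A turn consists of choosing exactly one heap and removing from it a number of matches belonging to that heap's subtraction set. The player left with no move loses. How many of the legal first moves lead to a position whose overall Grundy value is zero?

0

All heaps use S = {3, 9}:
n :  0  1  2  3  4  5  6  7  8  9 10 11 12 13 14 15 16 17 18 19 20 21
G :  0  0  0  1  1  1  0  0  0  1  1  1  0  0  0  1  1  1  0  0  0  1
Heap A: G(16) = 1.
Heap B: G(21) = 1.
Heap C: G(13) = 0.
Combined Grundy value = 1 ⊕ 1 ⊕ 0 = 0.
A winning move leaves total XOR = 0, i.e. changes one component's Grundy value g to g ⊕ X where X is the current total.
Heap A: target g' = 1⊕0 = 1, but every legal move changes the Grundy value (mex property), so 0 moves.
Heap B: target g' = 1⊕0 = 1, but every legal move changes the Grundy value (mex property), so 0 moves.
Heap C: target g' = 0⊕0 = 0, but every legal move changes the Grundy value (mex property), so 0 moves.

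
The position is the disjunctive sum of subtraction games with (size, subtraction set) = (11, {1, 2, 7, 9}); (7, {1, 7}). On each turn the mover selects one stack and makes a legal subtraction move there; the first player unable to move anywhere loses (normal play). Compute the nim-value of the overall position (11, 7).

Stack A, S = {1, 2, 7, 9}:
n :  0  1  2  3  4  5  6  7  8  9 10 11
G :  0  1  2  0  1  2  0  1  2  3  4  0
G_A(11) = 0.
Stack B, S = {1, 7}:
G(0) = 0
G(1) = mex{0} = 1
G(2) = mex{1} = 0
G(3) = mex{0} = 1
G(4) = mex{1} = 0
G(5) = mex{0} = 1
G(6) = mex{1} = 0
G(7) = mex{0,0} = 1
G_B(7) = 1.
Combined Grundy value = 0 ⊕ 1 = 1.

1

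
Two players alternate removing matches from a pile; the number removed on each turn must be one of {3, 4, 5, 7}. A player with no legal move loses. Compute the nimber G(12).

0

n :  0  1  2  3  4  5  6  7  8  9 10 11 12
G :  0  0  0  1  1  1  2  2  2  3  0  0  0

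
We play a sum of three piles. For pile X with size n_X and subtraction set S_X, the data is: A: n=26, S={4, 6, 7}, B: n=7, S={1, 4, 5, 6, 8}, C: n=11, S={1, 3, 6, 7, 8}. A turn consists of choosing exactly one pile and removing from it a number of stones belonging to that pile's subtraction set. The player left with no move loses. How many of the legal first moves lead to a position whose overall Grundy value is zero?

Pile A, S = {4, 6, 7}:
n :  0  1  2  3  4  5  6  7  8  9 10 11 12 13 14 15 16 17 18 19 20 21 22 23 24 25 26
G :  0  0  0  0  1  1  1  1  2  2  2  0  0  0  0  1  1  1  1  2  2  2  0  0  0  0  1
G_A(26) = 1.
Pile B, S = {1, 4, 5, 6, 8}:
n : 0 1 2 3 4 5 6 7
G : 0 1 0 1 2 3 2 3
G_B(7) = 3.
Pile C, S = {1, 3, 6, 7, 8}:
G(0) = 0
G(1) = mex{0} = 1
G(2) = mex{1} = 0
G(3) = mex{0,0} = 1
G(4) = mex{1,1} = 0
G(5) = mex{0,0} = 1
G(6) = mex{1,1,0} = 2
G(7) = mex{2,0,1,0} = 3
G(8) = mex{3,1,0,1,0} = 2
G(9) = mex{2,2,1,0,1} = 3
G(10) = mex{3,3,0,1,0} = 2
G(11) = mex{2,2,1,0,1} = 3
G_C(11) = 3.
Combined Grundy value = 1 ⊕ 3 ⊕ 3 = 1.
A winning move leaves total XOR = 0, i.e. changes one component's Grundy value g to g ⊕ X where X is the current total.
Pile A: need g' = 1⊕1 = 0. Options: 26−4→G=0, 26−6→G=2, 26−7→G=2. Hits: 1.
Pile B: need g' = 3⊕1 = 2. Options: 7−1→G=2, 7−4→G=1, 7−5→G=0, 7−6→G=1. Hits: 1.
Pile C: need g' = 3⊕1 = 2. Options: 11−1→G=2, 11−3→G=2, 11−6→G=1, 11−7→G=0, 11−8→G=1. Hits: 2.

4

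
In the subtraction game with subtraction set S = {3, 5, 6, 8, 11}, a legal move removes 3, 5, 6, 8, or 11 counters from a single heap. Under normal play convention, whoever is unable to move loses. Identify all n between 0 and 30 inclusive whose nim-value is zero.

0, 1, 2, 14, 15, 16, 28, 29, 30

G(0) = 0
G(1) = mex{} = 0
G(2) = mex{} = 0
G(3) = mex{0} = 1
G(4) = mex{0} = 1
G(5) = mex{0,0} = 1
G(6) = mex{1,0,0} = 2
G(7) = mex{1,0,0} = 2
G(8) = mex{1,1,0,0} = 2
G(9) = mex{2,1,1,0} = 3
G(10) = mex{2,1,1,0} = 3
G(11) = mex{2,2,1,1,0} = 3
G(12) = mex{3,2,2,1,0} = 4
G(13) = mex{3,2,2,1,0} = 4
G(14) = mex{3,3,2,2,1} = 0
G(15) = mex{4,3,3,2,1} = 0
G(16) = mex{4,3,3,2,1} = 0
G(17) = mex{0,4,3,3,2} = 1
G(18) = mex{0,4,4,3,2} = 1
G(19) = mex{0,0,4,3,2} = 1
G(20) = mex{1,0,0,4,3} = 2
G(21) = mex{1,0,0,4,3} = 2
G(22) = mex{1,1,0,0,3} = 2
G(23) = mex{2,1,1,0,4} = 3
G(24) = mex{2,1,1,0,4} = 3
G(25) = mex{2,2,1,1,0} = 3
G(26) = mex{3,2,2,1,0} = 4
G(27) = mex{3,2,2,1,0} = 4
G(28) = mex{3,3,2,2,1} = 0
G(29) = mex{4,3,3,2,1} = 0
G(30) = mex{4,3,3,2,1} = 0
P-positions are exactly the n with G(n) = 0.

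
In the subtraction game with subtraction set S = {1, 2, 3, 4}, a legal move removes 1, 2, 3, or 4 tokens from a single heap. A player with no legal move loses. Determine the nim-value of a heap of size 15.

0

G(0) = 0
G(1) = mex{0} = 1
G(2) = mex{1,0} = 2
G(3) = mex{2,1,0} = 3
G(4) = mex{3,2,1,0} = 4
G(5) = mex{4,3,2,1} = 0
G(6) = mex{0,4,3,2} = 1
G(7) = mex{1,0,4,3} = 2
G(8) = mex{2,1,0,4} = 3
G(9) = mex{3,2,1,0} = 4
G(10) = mex{4,3,2,1} = 0
G(11) = mex{0,4,3,2} = 1
G(12) = mex{1,0,4,3} = 2
G(13) = mex{2,1,0,4} = 3
G(14) = mex{3,2,1,0} = 4
G(15) = mex{4,3,2,1} = 0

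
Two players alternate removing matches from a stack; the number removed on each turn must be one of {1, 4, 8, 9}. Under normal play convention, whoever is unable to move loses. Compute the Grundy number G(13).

1

G(0) = 0
G(1) = mex{0} = 1
G(2) = mex{1} = 0
G(3) = mex{0} = 1
G(4) = mex{1,0} = 2
G(5) = mex{2,1} = 0
G(6) = mex{0,0} = 1
G(7) = mex{1,1} = 0
G(8) = mex{0,2,0} = 1
G(9) = mex{1,0,1,0} = 2
G(10) = mex{2,1,0,1} = 3
G(11) = mex{3,0,1,0} = 2
G(12) = mex{2,1,2,1} = 0
G(13) = mex{0,2,0,2} = 1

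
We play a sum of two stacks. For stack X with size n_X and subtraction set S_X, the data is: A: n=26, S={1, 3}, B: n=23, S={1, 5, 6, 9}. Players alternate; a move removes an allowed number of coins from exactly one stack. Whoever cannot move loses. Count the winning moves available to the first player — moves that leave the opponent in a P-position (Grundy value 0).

Stack A, S = {1, 3}:
n :  0  1  2  3  4  5  6  7  8  9 10 11 12 13 14 15 16 17 18 19 20 21 22 23 24 25 26
G :  0  1  0  1  0  1  0  1  0  1  0  1  0  1  0  1  0  1  0  1  0  1  0  1  0  1  0
G_A(26) = 0.
Stack B, S = {1, 5, 6, 9}:
G(0) = 0
G(1) = mex{0} = 1
G(2) = mex{1} = 0
G(3) = mex{0} = 1
G(4) = mex{1} = 0
G(5) = mex{0,0} = 1
G(6) = mex{1,1,0} = 2
G(7) = mex{2,0,1} = 3
G(8) = mex{3,1,0} = 2
G(9) = mex{2,0,1,0} = 3
G(10) = mex{3,1,0,1} = 2
G(11) = mex{2,2,1,0} = 3
G(12) = mex{3,3,2,1} = 0
G(13) = mex{0,2,3,0} = 1
G(14) = mex{1,3,2,1} = 0
G(15) = mex{0,2,3,2} = 1
G(16) = mex{1,3,2,3} = 0
G(17) = mex{0,0,3,2} = 1
G(18) = mex{1,1,0,3} = 2
G(19) = mex{2,0,1,2} = 3
G(20) = mex{3,1,0,3} = 2
G(21) = mex{2,0,1,0} = 3
G(22) = mex{3,1,0,1} = 2
G(23) = mex{2,2,1,0} = 3
G_B(23) = 3.
Combined Grundy value = 0 ⊕ 3 = 3.
A winning move leaves total XOR = 0, i.e. changes one component's Grundy value g to g ⊕ X where X is the current total.
Stack A: need g' = 0⊕3 = 3. Options: 26−1→G=1, 26−3→G=1. Hits: 0.
Stack B: need g' = 3⊕3 = 0. Options: 23−1→G=2, 23−5→G=2, 23−6→G=1, 23−9→G=0. Hits: 1.

1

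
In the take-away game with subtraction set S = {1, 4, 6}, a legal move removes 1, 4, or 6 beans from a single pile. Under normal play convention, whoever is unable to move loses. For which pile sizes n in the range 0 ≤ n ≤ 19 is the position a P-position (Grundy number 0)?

G(0) = 0
G(1) = mex{0} = 1
G(2) = mex{1} = 0
G(3) = mex{0} = 1
G(4) = mex{1,0} = 2
G(5) = mex{2,1} = 0
G(6) = mex{0,0,0} = 1
G(7) = mex{1,1,1} = 0
G(8) = mex{0,2,0} = 1
G(9) = mex{1,0,1} = 2
G(10) = mex{2,1,2} = 0
G(11) = mex{0,0,0} = 1
G(12) = mex{1,1,1} = 0
G(13) = mex{0,2,0} = 1
G(14) = mex{1,0,1} = 2
G(15) = mex{2,1,2} = 0
G(16) = mex{0,0,0} = 1
G(17) = mex{1,1,1} = 0
G(18) = mex{0,2,0} = 1
G(19) = mex{1,0,1} = 2
P-positions are exactly the n with G(n) = 0.

0, 2, 5, 7, 10, 12, 15, 17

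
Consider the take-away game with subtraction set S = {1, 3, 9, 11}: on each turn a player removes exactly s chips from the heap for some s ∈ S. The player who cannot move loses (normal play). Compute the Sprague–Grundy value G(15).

G(0) = 0
G(1) = mex{0} = 1
G(2) = mex{1} = 0
G(3) = mex{0,0} = 1
G(4) = mex{1,1} = 0
G(5) = mex{0,0} = 1
G(6) = mex{1,1} = 0
G(7) = mex{0,0} = 1
G(8) = mex{1,1} = 0
G(9) = mex{0,0,0} = 1
G(10) = mex{1,1,1} = 0
G(11) = mex{0,0,0,0} = 1
G(12) = mex{1,1,1,1} = 0
G(13) = mex{0,0,0,0} = 1
G(14) = mex{1,1,1,1} = 0
G(15) = mex{0,0,0,0} = 1

1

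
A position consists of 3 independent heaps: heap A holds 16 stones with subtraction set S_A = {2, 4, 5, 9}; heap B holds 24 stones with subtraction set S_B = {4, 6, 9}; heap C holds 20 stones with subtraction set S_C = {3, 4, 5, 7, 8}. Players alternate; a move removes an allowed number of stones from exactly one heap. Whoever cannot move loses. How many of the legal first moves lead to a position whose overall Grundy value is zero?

0

Heap A, S = {2, 4, 5, 9}:
n :  0  1  2  3  4  5  6  7  8  9 10 11 12 13 14 15 16
G :  0  0  1  1  2  2  3  0  0  1  1  2  2  3  0  0  1
G_A(16) = 1.
Heap B, S = {4, 6, 9}:
n :  0  1  2  3  4  5  6  7  8  9 10 11 12 13 14 15 16 17 18 19 20 21 22 23 24
G :  0  0  0  0  1  1  1  1  2  2  2  2  3  0  0  0  0  1  1  1  1  2  2  2  2
G_B(24) = 2.
Heap C, S = {3, 4, 5, 7, 8}:
G(0) = 0
G(1) = mex{} = 0
G(2) = mex{} = 0
G(3) = mex{0} = 1
G(4) = mex{0,0} = 1
G(5) = mex{0,0,0} = 1
G(6) = mex{1,0,0} = 2
G(7) = mex{1,1,0,0} = 2
G(8) = mex{1,1,1,0,0} = 2
G(9) = mex{2,1,1,0,0} = 3
G(10) = mex{2,2,1,1,0} = 3
G(11) = mex{2,2,2,1,1} = 0
G(12) = mex{3,2,2,1,1} = 0
G(13) = mex{3,3,2,2,1} = 0
G(14) = mex{0,3,3,2,2} = 1
G(15) = mex{0,0,3,2,2} = 1
G(16) = mex{0,0,0,3,2} = 1
G(17) = mex{1,0,0,3,3} = 2
G(18) = mex{1,1,0,0,3} = 2
G(19) = mex{1,1,1,0,0} = 2
G(20) = mex{2,1,1,0,0} = 3
G_C(20) = 3.
Combined Grundy value = 1 ⊕ 2 ⊕ 3 = 0.
A winning move leaves total XOR = 0, i.e. changes one component's Grundy value g to g ⊕ X where X is the current total.
Heap A: target g' = 1⊕0 = 1, but every legal move changes the Grundy value (mex property), so 0 moves.
Heap B: target g' = 2⊕0 = 2, but every legal move changes the Grundy value (mex property), so 0 moves.
Heap C: target g' = 3⊕0 = 3, but every legal move changes the Grundy value (mex property), so 0 moves.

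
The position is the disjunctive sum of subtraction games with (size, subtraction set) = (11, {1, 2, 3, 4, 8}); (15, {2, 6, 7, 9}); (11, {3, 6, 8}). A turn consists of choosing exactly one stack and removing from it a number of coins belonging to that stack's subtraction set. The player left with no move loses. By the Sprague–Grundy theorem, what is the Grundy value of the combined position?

1

Stack A, S = {1, 2, 3, 4, 8}:
n :  0  1  2  3  4  5  6  7  8  9 10 11
G :  0  1  2  3  4  0  1  2  3  4  0  1
G_A(11) = 1.
Stack B, S = {2, 6, 7, 9}:
G(0) = 0
G(1) = mex{} = 0
G(2) = mex{0} = 1
G(3) = mex{0} = 1
G(4) = mex{1} = 0
G(5) = mex{1} = 0
G(6) = mex{0,0} = 1
G(7) = mex{0,0,0} = 1
G(8) = mex{1,1,0} = 2
G(9) = mex{1,1,1,0} = 2
G(10) = mex{2,0,1,0} = 3
G(11) = mex{2,0,0,1} = 3
G(12) = mex{3,1,0,1} = 2
G(13) = mex{3,1,1,0} = 2
G(14) = mex{2,2,1,0} = 3
G(15) = mex{2,2,2,1} = 0
G_B(15) = 0.
Stack C, S = {3, 6, 8}:
G(0) = 0
G(1) = mex{} = 0
G(2) = mex{} = 0
G(3) = mex{0} = 1
G(4) = mex{0} = 1
G(5) = mex{0} = 1
G(6) = mex{1,0} = 2
G(7) = mex{1,0} = 2
G(8) = mex{1,0,0} = 2
G(9) = mex{2,1,0} = 3
G(10) = mex{2,1,0} = 3
G(11) = mex{2,1,1} = 0
G_C(11) = 0.
Combined Grundy value = 1 ⊕ 0 ⊕ 0 = 1.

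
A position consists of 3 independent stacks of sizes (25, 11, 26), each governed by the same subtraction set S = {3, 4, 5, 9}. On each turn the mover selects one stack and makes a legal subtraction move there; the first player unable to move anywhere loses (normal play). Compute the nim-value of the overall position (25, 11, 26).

All stacks use S = {3, 4, 5, 9}:
n :  0  1  2  3  4  5  6  7  8  9 10 11 12 13 14 15 16 17 18 19 20 21 22 23 24 25 26
G :  0  0  0  1  1  1  2  2  0  3  3  1  4  2  0  0  0  1  1  1  2  2  0  3  3  1  4
Stack A: G(25) = 1.
Stack B: G(11) = 1.
Stack C: G(26) = 4.
Combined Grundy value = 1 ⊕ 1 ⊕ 4 = 4.

4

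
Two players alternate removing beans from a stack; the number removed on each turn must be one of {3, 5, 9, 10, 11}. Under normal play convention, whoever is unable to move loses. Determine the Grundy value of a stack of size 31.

n :  0  1  2  3  4  5  6  7  8  9 10 11 12 13 14 15 16 17 18 19 20 21 22 23 24 25 26 27 28 29 30 31
G :  0  0  0  1  1  1  2  2  0  3  3  1  4  2  0  0  0  1  1  1  2  2  0  3  3  1  4  2  0  0  0  1

1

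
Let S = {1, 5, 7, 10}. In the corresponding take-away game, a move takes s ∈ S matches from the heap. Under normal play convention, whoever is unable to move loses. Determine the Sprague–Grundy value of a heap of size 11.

n :  0  1  2  3  4  5  6  7  8  9 10 11
G :  0  1  0  1  0  1  0  1  0  1  2  3

3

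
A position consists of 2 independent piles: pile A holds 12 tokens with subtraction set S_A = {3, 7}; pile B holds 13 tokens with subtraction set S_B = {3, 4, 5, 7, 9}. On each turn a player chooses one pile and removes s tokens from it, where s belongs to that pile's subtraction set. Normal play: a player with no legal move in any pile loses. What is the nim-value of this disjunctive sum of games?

Pile A, S = {3, 7}:
G(0) = 0
G(1) = mex{} = 0
G(2) = mex{} = 0
G(3) = mex{0} = 1
G(4) = mex{0} = 1
G(5) = mex{0} = 1
G(6) = mex{1} = 0
G(7) = mex{1,0} = 2
G(8) = mex{1,0} = 2
G(9) = mex{0,0} = 1
G(10) = mex{2,1} = 0
G(11) = mex{2,1} = 0
G(12) = mex{1,1} = 0
G_A(12) = 0.
Pile B, S = {3, 4, 5, 7, 9}:
G(0) = 0
G(1) = mex{} = 0
G(2) = mex{} = 0
G(3) = mex{0} = 1
G(4) = mex{0,0} = 1
G(5) = mex{0,0,0} = 1
G(6) = mex{1,0,0} = 2
G(7) = mex{1,1,0,0} = 2
G(8) = mex{1,1,1,0} = 2
G(9) = mex{2,1,1,0,0} = 3
G(10) = mex{2,2,1,1,0} = 3
G(11) = mex{2,2,2,1,0} = 3
G(12) = mex{3,2,2,1,1} = 0
G(13) = mex{3,3,2,2,1} = 0
G_B(13) = 0.
Combined Grundy value = 0 ⊕ 0 = 0.

0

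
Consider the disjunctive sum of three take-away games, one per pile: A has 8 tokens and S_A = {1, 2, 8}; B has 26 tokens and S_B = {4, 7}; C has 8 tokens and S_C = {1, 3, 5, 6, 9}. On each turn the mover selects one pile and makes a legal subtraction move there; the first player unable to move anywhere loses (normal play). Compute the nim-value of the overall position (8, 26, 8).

1

Pile A, S = {1, 2, 8}:
G(0) = 0
G(1) = mex{0} = 1
G(2) = mex{1,0} = 2
G(3) = mex{2,1} = 0
G(4) = mex{0,2} = 1
G(5) = mex{1,0} = 2
G(6) = mex{2,1} = 0
G(7) = mex{0,2} = 1
G(8) = mex{1,0,0} = 2
G_A(8) = 2.
Pile B, S = {4, 7}:
n :  0  1  2  3  4  5  6  7  8  9 10 11 12 13 14 15 16 17 18 19 20 21 22 23 24 25 26
G :  0  0  0  0  1  1  1  1  2  2  2  0  0  0  0  1  1  1  1  2  2  2  0  0  0  0  1
G_B(26) = 1.
Pile C, S = {1, 3, 5, 6, 9}:
n : 0 1 2 3 4 5 6 7 8
G : 0 1 0 1 0 1 2 3 2
G_C(8) = 2.
Combined Grundy value = 2 ⊕ 1 ⊕ 2 = 1.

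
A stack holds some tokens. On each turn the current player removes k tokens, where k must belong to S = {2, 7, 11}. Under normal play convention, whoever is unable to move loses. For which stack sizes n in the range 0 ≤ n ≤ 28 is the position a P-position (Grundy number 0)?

0, 1, 4, 5, 9, 10, 13, 14, 18, 19, 22, 23, 27, 28

n :  0  1  2  3  4  5  6  7  8  9 10 11 12 13 14 15 16 17 18 19 20 21 22 23 24 25 26 27 28
G :  0  0  1  1  0  0  1  1  2  0  0  1  1  0  0  1  1  2  0  0  1  1  0  0  1  1  2  0  0
P-positions are exactly the n with G(n) = 0.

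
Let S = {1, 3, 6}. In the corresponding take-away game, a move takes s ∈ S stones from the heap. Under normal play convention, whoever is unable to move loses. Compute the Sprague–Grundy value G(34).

G(0) = 0
G(1) = mex{0} = 1
G(2) = mex{1} = 0
G(3) = mex{0,0} = 1
G(4) = mex{1,1} = 0
G(5) = mex{0,0} = 1
G(6) = mex{1,1,0} = 2
G(7) = mex{2,0,1} = 3
G(8) = mex{3,1,0} = 2
G(9) = mex{2,2,1} = 0
G(10) = mex{0,3,0} = 1
G(11) = mex{1,2,1} = 0
G(12) = mex{0,0,2} = 1
G(13) = mex{1,1,3} = 0
G(14) = mex{0,0,2} = 1
G(15) = mex{1,1,0} = 2
G(16) = mex{2,0,1} = 3
G(17) = mex{3,1,0} = 2
G(18) = mex{2,2,1} = 0
G(19) = mex{0,3,0} = 1
G(20) = mex{1,2,1} = 0
G(21) = mex{0,0,2} = 1
G(22) = mex{1,1,3} = 0
G(23) = mex{0,0,2} = 1
G(24) = mex{1,1,0} = 2
G(25) = mex{2,0,1} = 3
G(26) = mex{3,1,0} = 2
G(27) = mex{2,2,1} = 0
G(28) = mex{0,3,0} = 1
G(29) = mex{1,2,1} = 0
G(30) = mex{0,0,2} = 1
G(31) = mex{1,1,3} = 0
G(32) = mex{0,0,2} = 1
G(33) = mex{1,1,0} = 2
G(34) = mex{2,0,1} = 3

3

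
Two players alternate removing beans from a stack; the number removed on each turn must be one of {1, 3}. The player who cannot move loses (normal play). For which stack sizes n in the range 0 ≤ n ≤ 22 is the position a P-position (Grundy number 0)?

0, 2, 4, 6, 8, 10, 12, 14, 16, 18, 20, 22

n :  0  1  2  3  4  5  6  7  8  9 10 11 12 13 14 15 16 17 18 19 20 21 22
G :  0  1  0  1  0  1  0  1  0  1  0  1  0  1  0  1  0  1  0  1  0  1  0
P-positions are exactly the n with G(n) = 0.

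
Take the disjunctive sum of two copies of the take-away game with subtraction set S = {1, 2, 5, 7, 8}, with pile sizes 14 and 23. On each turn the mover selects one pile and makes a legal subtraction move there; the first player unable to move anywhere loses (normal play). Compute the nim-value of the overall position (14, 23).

0

All piles use S = {1, 2, 5, 7, 8}:
G(0) = 0
G(1) = mex{0} = 1
G(2) = mex{1,0} = 2
G(3) = mex{2,1} = 0
G(4) = mex{0,2} = 1
G(5) = mex{1,0,0} = 2
G(6) = mex{2,1,1} = 0
G(7) = mex{0,2,2,0} = 1
G(8) = mex{1,0,0,1,0} = 2
G(9) = mex{2,1,1,2,1} = 0
G(10) = mex{0,2,2,0,2} = 1
G(11) = mex{1,0,0,1,0} = 2
G(12) = mex{2,1,1,2,1} = 0
G(13) = mex{0,2,2,0,2} = 1
G(14) = mex{1,0,0,1,0} = 2
G(15) = mex{2,1,1,2,1} = 0
G(16) = mex{0,2,2,0,2} = 1
G(17) = mex{1,0,0,1,0} = 2
G(18) = mex{2,1,1,2,1} = 0
G(19) = mex{0,2,2,0,2} = 1
G(20) = mex{1,0,0,1,0} = 2
G(21) = mex{2,1,1,2,1} = 0
G(22) = mex{0,2,2,0,2} = 1
G(23) = mex{1,0,0,1,0} = 2
Pile A: G(14) = 2.
Pile B: G(23) = 2.
Combined Grundy value = 2 ⊕ 2 = 0.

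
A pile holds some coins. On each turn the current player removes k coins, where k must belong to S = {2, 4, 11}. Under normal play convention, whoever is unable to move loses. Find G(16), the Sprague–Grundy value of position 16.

G(0) = 0
G(1) = mex{} = 0
G(2) = mex{0} = 1
G(3) = mex{0} = 1
G(4) = mex{1,0} = 2
G(5) = mex{1,0} = 2
G(6) = mex{2,1} = 0
G(7) = mex{2,1} = 0
G(8) = mex{0,2} = 1
G(9) = mex{0,2} = 1
G(10) = mex{1,0} = 2
G(11) = mex{1,0,0} = 2
G(12) = mex{2,1,0} = 3
G(13) = mex{2,1,1} = 0
G(14) = mex{3,2,1} = 0
G(15) = mex{0,2,2} = 1
G(16) = mex{0,3,2} = 1

1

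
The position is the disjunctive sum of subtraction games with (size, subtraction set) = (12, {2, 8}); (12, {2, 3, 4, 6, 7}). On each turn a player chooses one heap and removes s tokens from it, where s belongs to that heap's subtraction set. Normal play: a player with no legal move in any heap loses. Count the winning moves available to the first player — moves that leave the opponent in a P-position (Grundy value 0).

Heap A, S = {2, 8}:
n :  0  1  2  3  4  5  6  7  8  9 10 11 12
G :  0  0  1  1  0  0  1  1  2  2  0  0  1
G_A(12) = 1.
Heap B, S = {2, 3, 4, 6, 7}:
G(0) = 0
G(1) = mex{} = 0
G(2) = mex{0} = 1
G(3) = mex{0,0} = 1
G(4) = mex{1,0,0} = 2
G(5) = mex{1,1,0} = 2
G(6) = mex{2,1,1,0} = 3
G(7) = mex{2,2,1,0,0} = 3
G(8) = mex{3,2,2,1,0} = 4
G(9) = mex{3,3,2,1,1} = 0
G(10) = mex{4,3,3,2,1} = 0
G(11) = mex{0,4,3,2,2} = 1
G(12) = mex{0,0,4,3,2} = 1
G_B(12) = 1.
Combined Grundy value = 1 ⊕ 1 = 0.
A winning move leaves total XOR = 0, i.e. changes one component's Grundy value g to g ⊕ X where X is the current total.
Heap A: target g' = 1⊕0 = 1, but every legal move changes the Grundy value (mex property), so 0 moves.
Heap B: target g' = 1⊕0 = 1, but every legal move changes the Grundy value (mex property), so 0 moves.

0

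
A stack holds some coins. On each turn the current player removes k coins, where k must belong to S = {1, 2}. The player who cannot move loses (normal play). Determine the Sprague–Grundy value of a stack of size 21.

0

G(0) = 0
G(1) = mex{0} = 1
G(2) = mex{1,0} = 2
G(3) = mex{2,1} = 0
G(4) = mex{0,2} = 1
G(5) = mex{1,0} = 2
G(6) = mex{2,1} = 0
G(7) = mex{0,2} = 1
G(8) = mex{1,0} = 2
G(9) = mex{2,1} = 0
G(10) = mex{0,2} = 1
G(11) = mex{1,0} = 2
G(12) = mex{2,1} = 0
G(13) = mex{0,2} = 1
G(14) = mex{1,0} = 2
G(15) = mex{2,1} = 0
G(16) = mex{0,2} = 1
G(17) = mex{1,0} = 2
G(18) = mex{2,1} = 0
G(19) = mex{0,2} = 1
G(20) = mex{1,0} = 2
G(21) = mex{2,1} = 0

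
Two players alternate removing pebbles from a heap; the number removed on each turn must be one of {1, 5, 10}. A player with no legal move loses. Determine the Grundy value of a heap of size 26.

G(0) = 0
G(1) = mex{0} = 1
G(2) = mex{1} = 0
G(3) = mex{0} = 1
G(4) = mex{1} = 0
G(5) = mex{0,0} = 1
G(6) = mex{1,1} = 0
G(7) = mex{0,0} = 1
G(8) = mex{1,1} = 0
G(9) = mex{0,0} = 1
G(10) = mex{1,1,0} = 2
G(11) = mex{2,0,1} = 3
G(12) = mex{3,1,0} = 2
G(13) = mex{2,0,1} = 3
G(14) = mex{3,1,0} = 2
G(15) = mex{2,2,1} = 0
G(16) = mex{0,3,0} = 1
G(17) = mex{1,2,1} = 0
G(18) = mex{0,3,0} = 1
G(19) = mex{1,2,1} = 0
G(20) = mex{0,0,2} = 1
G(21) = mex{1,1,3} = 0
G(22) = mex{0,0,2} = 1
G(23) = mex{1,1,3} = 0
G(24) = mex{0,0,2} = 1
G(25) = mex{1,1,0} = 2
G(26) = mex{2,0,1} = 3

3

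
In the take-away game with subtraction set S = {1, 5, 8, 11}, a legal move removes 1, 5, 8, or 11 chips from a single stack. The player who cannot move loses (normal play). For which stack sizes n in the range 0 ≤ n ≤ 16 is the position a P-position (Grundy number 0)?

n :  0  1  2  3  4  5  6  7  8  9 10 11 12 13 14 15 16
G :  0  1  0  1  0  1  0  1  2  3  2  3  2  3  2  3  0
P-positions are exactly the n with G(n) = 0.

0, 2, 4, 6, 16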